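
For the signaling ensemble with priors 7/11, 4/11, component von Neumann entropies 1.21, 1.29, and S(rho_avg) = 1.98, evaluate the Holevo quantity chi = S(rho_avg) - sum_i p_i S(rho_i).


chi = S(rho) - sum_i p_i * S(rho_i)
Weighted entropy = 7/11 * 1.21 + 4/11 * 1.29
= 1.2391
chi = 1.98 - 1.2391
= 0.7409

0.7409


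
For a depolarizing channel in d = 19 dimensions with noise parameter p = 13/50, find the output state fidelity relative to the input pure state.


F = (1-p) + p/d
= (1 - 0.2600) + 0.2600/19
= 0.7400 + 0.0137
= 0.7537

0.7537


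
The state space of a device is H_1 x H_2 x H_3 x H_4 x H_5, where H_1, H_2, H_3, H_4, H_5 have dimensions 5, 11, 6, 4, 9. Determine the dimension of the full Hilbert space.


dim(H_1 x H_2 x H_3 x H_4 x H_5) = 5 * 11 * 6 * 4 * 9
= 55 * 6 * 4 * 9
= 330 * 4 * 9
= 1320 * 9
= 11880

11880


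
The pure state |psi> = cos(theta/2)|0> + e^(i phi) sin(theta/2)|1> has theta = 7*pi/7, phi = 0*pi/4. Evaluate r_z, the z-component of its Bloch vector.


theta = 3.1416, phi = 0.0000
r_z = cos(theta) = -1.0000

-1.0000


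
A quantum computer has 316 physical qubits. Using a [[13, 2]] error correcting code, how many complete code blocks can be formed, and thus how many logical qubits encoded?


Each code block uses 13 physical qubits for 2 logical qubit(s).
Number of complete blocks = floor(316 / 13) = 24
Logical qubits = 24 * 2
= 48

48


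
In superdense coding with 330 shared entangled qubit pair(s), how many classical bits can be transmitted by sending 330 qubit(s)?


Superdense coding allows 2 classical bits per shared entangled pair.
330 pair(s) -> 2 * 330 = 660 classical bits

660


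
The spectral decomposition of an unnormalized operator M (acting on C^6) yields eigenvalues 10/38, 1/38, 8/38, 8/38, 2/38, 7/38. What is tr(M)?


tr(M) = sum of eigenvalues
= 10/38 + 1/38 + 8/38 + 8/38 + 2/38 + 7/38
= 36/38
= 0.9474

0.9474


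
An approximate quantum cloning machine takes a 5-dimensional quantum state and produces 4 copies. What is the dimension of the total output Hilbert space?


Output space = H^(tensor 4) where dim(H) = 5
dim = 5^4
= 25 (after 2 factors)
= 125 (after 3 factors)
= 625 (after 4 factors)
= 625

625


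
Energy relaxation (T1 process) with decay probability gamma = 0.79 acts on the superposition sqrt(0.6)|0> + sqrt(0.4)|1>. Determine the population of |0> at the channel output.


For amplitude damping with parameter gamma on state sqrt(a)|0> + sqrt(b)|1>:
alpha^2 = 0.6, beta^2 = 0.4
P(|0>) = alpha^2 + gamma * beta^2
= 0.6 + 0.79 * 0.4
= 0.6 + 0.3160
= 0.9160

0.9160


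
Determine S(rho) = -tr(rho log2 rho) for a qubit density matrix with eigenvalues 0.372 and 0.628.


S = -p*log2(p) - (1-p)*log2(1-p)
p = 0.3720, 1-p = 0.6280
= -0.3720 * log2(0.3720) - 0.6280 * log2(0.6280)
= -(-0.5307) - (-0.4215)
= 0.9522

0.9522


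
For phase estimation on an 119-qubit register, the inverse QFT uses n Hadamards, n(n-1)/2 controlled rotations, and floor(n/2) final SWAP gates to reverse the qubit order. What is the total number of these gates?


Hadamard gates: 119
Controlled rotations: n*(n-1)/2 = 119*118/2 = 7021
SWAP gates: floor(n/2) = floor(119/2) = 59
Total = 119 + 7021 + 59
= 7199

7199


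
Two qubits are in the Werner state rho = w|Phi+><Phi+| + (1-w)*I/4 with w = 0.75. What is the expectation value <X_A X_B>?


|Phi+> = (|00> + |11>)/sqrt(2)
For the pure Bell state, <X_A X_B> = +1 (Bell-state Pauli correlator).
The maximally-mixed part I/4 has tr(I/4 * P tensor P) = 0 for any traceless Pauli P.
So <X_A X_B>_rho = w * (+1) + (1 - w) * 0
= 0.75 * (+1)
= 0.7500

0.7500


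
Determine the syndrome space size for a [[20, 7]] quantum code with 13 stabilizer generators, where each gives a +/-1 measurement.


Each stabilizer generator gives a binary (+1 or -1) measurement outcome.
With 13 independent generators:
Total syndromes = 2^13
= 8192

8192


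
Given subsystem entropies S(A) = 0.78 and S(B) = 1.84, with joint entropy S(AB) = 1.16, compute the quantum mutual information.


I(A:B) = S(A) + S(B) - S(AB)
= 0.78 + 1.84 - 1.16
= 1.4600

1.4600


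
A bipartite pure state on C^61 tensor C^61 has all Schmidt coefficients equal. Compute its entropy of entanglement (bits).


For a maximally entangled state in d x d:
S = log2(d) = log2(61)
= 5.9307

5.9307


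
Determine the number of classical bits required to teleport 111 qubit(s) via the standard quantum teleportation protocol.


Quantum teleportation requires 2 classical bits per qubit teleported.
111 qubit(s) -> 2 * 111 = 222 classical bits

222


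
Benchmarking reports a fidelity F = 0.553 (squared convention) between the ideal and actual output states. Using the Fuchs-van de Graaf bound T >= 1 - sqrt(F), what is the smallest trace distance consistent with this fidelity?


Fuchs-van de Graaf (squared-fidelity convention): 1 - sqrt(F) <= T <= sqrt(1 - F).
Lower bound: T >= 1 - sqrt(F)
sqrt(F) = sqrt(0.553) = 0.7436
T >= 1 - 0.7436
T >= 0.2564

0.2564


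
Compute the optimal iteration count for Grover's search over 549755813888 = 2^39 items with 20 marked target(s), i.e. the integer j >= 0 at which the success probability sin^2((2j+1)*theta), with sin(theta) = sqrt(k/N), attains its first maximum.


After j Grover iterations the success probability is P(j) = sin^2((2j+1)*theta), where sin(theta) = sqrt(k/N).
N = 2^39 = 549755813888, k = 20
sin(theta) = sqrt(k/N) = 6.031565972e-06
theta = arcsin(sqrt(k/N)) = 6.031565972e-06 rad
P(j) reaches its first maximum when (2j+1)*theta is as close as possible to pi/2, i.e. j = round(pi/(4*theta) - 1/2).
pi/(4*theta) - 1/2 = 130214.1353
(For comparison, the common estimate pi/4 * sqrt(N/k) = 130214.6353; the exact maximiser is used here.)
Optimal iterations = 130214

130214


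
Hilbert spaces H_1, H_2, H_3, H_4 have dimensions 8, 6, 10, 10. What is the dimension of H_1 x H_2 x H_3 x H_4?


dim(H_1 x H_2 x H_3 x H_4) = 8 * 6 * 10 * 10
= 48 * 10 * 10
= 480 * 10
= 4800

4800


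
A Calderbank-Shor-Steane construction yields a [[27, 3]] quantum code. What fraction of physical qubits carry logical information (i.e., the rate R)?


Code rate R = k/n
= 3/27
= 0.1111

0.1111


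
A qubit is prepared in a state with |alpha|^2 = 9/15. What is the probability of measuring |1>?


|alpha|^2 = 9/15 = 0.6000
|beta|^2 = 1 - 9/15 = 6/15 = 0.4000
P(|1>) = |beta|^2 = 0.4000

0.4000


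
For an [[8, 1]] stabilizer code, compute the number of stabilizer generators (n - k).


For an [[n,k]] stabilizer code:
Number of stabilizer generators = n - k
= 8 - 1
= 7

7


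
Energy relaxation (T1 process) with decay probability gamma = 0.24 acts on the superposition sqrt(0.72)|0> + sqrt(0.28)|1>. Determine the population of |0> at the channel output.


For amplitude damping with parameter gamma on state sqrt(a)|0> + sqrt(b)|1>:
alpha^2 = 0.72, beta^2 = 0.28
P(|0>) = alpha^2 + gamma * beta^2
= 0.72 + 0.24 * 0.28
= 0.72 + 0.0672
= 0.7872

0.7872


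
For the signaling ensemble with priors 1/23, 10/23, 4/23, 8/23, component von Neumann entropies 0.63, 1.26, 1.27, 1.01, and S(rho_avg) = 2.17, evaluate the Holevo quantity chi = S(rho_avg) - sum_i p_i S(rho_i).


chi = S(rho) - sum_i p_i * S(rho_i)
Weighted entropy = 1/23 * 0.63 + 10/23 * 1.26 + 4/23 * 1.27 + 8/23 * 1.01
= 1.1474
chi = 2.17 - 1.1474
= 1.0226

1.0226


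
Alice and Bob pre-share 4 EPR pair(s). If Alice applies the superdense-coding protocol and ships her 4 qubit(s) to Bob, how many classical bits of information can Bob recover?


Superdense coding allows 2 classical bits per shared entangled pair.
4 pair(s) -> 2 * 4 = 8 classical bits

8


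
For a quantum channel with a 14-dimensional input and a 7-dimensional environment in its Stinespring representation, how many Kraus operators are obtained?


Tracing out the environment in an orthonormal basis {|i>_E} gives Kraus operators K_i = <i|_E U |0>_E.
Number of Kraus operators = dim(H_env) = d_env
= 7

7


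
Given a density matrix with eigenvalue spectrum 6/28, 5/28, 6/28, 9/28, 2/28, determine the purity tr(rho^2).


tr(rho^2) = sum of eigenvalues squared
= (6/28)^2 + (5/28)^2 + (6/28)^2 + (9/28)^2 + (2/28)^2
= (36 + 25 + 36 + 81 + 4) / 784
= 182/784
= 0.2321

0.2321


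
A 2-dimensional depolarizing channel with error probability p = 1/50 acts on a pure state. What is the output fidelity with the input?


F = (1-p) + p/d
= (1 - 0.0200) + 0.0200/2
= 0.9800 + 0.0100
= 0.9900

0.9900


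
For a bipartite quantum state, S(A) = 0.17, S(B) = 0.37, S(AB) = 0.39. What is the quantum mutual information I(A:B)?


I(A:B) = S(A) + S(B) - S(AB)
= 0.17 + 0.37 - 0.39
= 0.1500

0.1500


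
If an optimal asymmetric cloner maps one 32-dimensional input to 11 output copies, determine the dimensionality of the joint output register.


Output space = H^(tensor 11) where dim(H) = 32
dim = 32^11
= 1024 (after 2 factors)
= 32768 (after 3 factors)
= 1048576 (after 4 factors)
= 33554432 (after 5 factors)
= 1073741824 (after 6 factors)
= 34359738368 (after 7 factors)
= 1099511627776 (after 8 factors)
= 35184372088832 (after 9 factors)
= 1125899906842624 (after 10 factors)
= 36028797018963968 (after 11 factors)
= 36028797018963968

36028797018963968


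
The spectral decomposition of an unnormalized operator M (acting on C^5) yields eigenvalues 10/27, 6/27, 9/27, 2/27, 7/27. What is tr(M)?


tr(M) = sum of eigenvalues
= 10/27 + 6/27 + 9/27 + 2/27 + 7/27
= 34/27
= 1.2593

1.2593


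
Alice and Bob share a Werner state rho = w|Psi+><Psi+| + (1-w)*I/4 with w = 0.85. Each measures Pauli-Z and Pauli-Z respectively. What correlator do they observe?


|Psi+> = (|01> + |10>)/sqrt(2)
For the pure Bell state, <Z_A Z_B> = -1 (Bell-state Pauli correlator).
The maximally-mixed part I/4 has tr(I/4 * P tensor P) = 0 for any traceless Pauli P.
So <Z_A Z_B>_rho = w * (-1) + (1 - w) * 0
= 0.85 * (-1)
= -0.8500

-0.8500


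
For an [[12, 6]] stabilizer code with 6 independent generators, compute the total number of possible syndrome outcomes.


Each stabilizer generator gives a binary (+1 or -1) measurement outcome.
With 6 independent generators:
Total syndromes = 2^6
= 64

64


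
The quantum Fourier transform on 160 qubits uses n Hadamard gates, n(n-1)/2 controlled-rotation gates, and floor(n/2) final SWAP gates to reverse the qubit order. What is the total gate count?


Hadamard gates: 160
Controlled rotations: n*(n-1)/2 = 160*159/2 = 12720
SWAP gates: floor(n/2) = floor(160/2) = 80
Total = 160 + 12720 + 80
= 12960

12960


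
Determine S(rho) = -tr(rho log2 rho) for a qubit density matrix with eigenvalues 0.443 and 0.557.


S = -p*log2(p) - (1-p)*log2(1-p)
p = 0.4430, 1-p = 0.5570
= -0.4430 * log2(0.4430) - 0.5570 * log2(0.5570)
= -(-0.5204) - (-0.4702)
= 0.9906

0.9906


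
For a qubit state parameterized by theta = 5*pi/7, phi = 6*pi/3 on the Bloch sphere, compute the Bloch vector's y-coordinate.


theta = 2.2440, phi = 6.2832
r_y = sin(theta)*sin(phi) = 0.7818 * 0.0000
r_y = 0.0000

0.0000


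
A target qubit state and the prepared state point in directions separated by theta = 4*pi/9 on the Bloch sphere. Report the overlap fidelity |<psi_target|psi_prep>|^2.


For states separated by angle theta on Bloch sphere:
F = cos^2(theta/2)
theta = 4*pi/9 = 1.3963
theta/2 = 0.6981
cos(theta/2) = 0.7660
F = 0.5868

0.5868


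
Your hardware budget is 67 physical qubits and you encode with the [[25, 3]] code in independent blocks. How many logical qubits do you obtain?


Each code block uses 25 physical qubits for 3 logical qubit(s).
Number of complete blocks = floor(67 / 25) = 2
Logical qubits = 2 * 3
= 6

6


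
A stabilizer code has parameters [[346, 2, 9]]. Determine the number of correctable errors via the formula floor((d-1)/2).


Code parameters: [[346, 2, 9]], distance d = 9.
Number of correctable errors = floor((d-1)/2)
= floor((9 - 1)/2)
= floor(8/2)
= 4

4


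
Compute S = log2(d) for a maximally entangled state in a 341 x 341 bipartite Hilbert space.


For a maximally entangled state in d x d:
S = log2(d) = log2(341)
= 8.4136

8.4136


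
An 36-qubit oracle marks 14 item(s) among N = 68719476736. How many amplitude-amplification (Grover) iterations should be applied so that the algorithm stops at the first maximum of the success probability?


After j Grover iterations the success probability is P(j) = sin^2((2j+1)*theta), where sin(theta) = sqrt(k/N).
N = 2^36 = 68719476736, k = 14
sin(theta) = sqrt(k/N) = 1.42732902e-05
theta = arcsin(sqrt(k/N)) = 1.42732902e-05 rad
P(j) reaches its first maximum when (2j+1)*theta is as close as possible to pi/2, i.e. j = round(pi/(4*theta) - 1/2).
pi/(4*theta) - 1/2 = 55025.2265
(For comparison, the common estimate pi/4 * sqrt(N/k) = 55025.7265; the exact maximiser is used here.)
Optimal iterations = 55025

55025


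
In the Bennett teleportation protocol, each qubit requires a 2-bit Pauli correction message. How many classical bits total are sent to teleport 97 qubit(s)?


Quantum teleportation requires 2 classical bits per qubit teleported.
97 qubit(s) -> 2 * 97 = 194 classical bits

194


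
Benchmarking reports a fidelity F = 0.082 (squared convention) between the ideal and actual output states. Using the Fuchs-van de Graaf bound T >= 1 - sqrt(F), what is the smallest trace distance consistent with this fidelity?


Fuchs-van de Graaf (squared-fidelity convention): 1 - sqrt(F) <= T <= sqrt(1 - F).
Lower bound: T >= 1 - sqrt(F)
sqrt(F) = sqrt(0.082) = 0.2864
T >= 1 - 0.2864
T >= 0.7136

0.7136


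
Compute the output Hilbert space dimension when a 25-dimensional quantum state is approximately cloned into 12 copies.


Output space = H^(tensor 12) where dim(H) = 25
dim = 25^12
= 625 (after 2 factors)
= 15625 (after 3 factors)
= 390625 (after 4 factors)
= 9765625 (after 5 factors)
= 244140625 (after 6 factors)
= 6103515625 (after 7 factors)
= 152587890625 (after 8 factors)
= 3814697265625 (after 9 factors)
= 95367431640625 (after 10 factors)
= 2384185791015625 (after 11 factors)
= 59604644775390625 (after 12 factors)
= 59604644775390625

59604644775390625


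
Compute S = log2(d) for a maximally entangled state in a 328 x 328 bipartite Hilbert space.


For a maximally entangled state in d x d:
S = log2(d) = log2(328)
= 8.3576

8.3576


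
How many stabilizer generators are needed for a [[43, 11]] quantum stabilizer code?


For an [[n,k]] stabilizer code:
Number of stabilizer generators = n - k
= 43 - 11
= 32

32


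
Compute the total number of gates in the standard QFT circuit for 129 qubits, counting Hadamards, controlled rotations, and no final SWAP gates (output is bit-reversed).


Hadamard gates: 129
Controlled rotations: n*(n-1)/2 = 129*128/2 = 8256
SWAP gates: 0 (omitted)
Total = 129 + 8256
= 8385

8385


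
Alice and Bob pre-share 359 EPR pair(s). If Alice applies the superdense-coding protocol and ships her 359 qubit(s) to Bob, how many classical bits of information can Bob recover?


Superdense coding allows 2 classical bits per shared entangled pair.
359 pair(s) -> 2 * 359 = 718 classical bits

718


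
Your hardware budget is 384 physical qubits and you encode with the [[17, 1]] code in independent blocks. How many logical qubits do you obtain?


Each code block uses 17 physical qubits for 1 logical qubit(s).
Number of complete blocks = floor(384 / 17) = 22
Logical qubits = 22 * 1
= 22

22


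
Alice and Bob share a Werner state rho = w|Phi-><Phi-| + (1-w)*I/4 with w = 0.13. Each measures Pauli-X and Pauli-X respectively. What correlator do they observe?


|Phi-> = (|00> - |11>)/sqrt(2)
For the pure Bell state, <X_A X_B> = -1 (Bell-state Pauli correlator).
The maximally-mixed part I/4 has tr(I/4 * P tensor P) = 0 for any traceless Pauli P.
So <X_A X_B>_rho = w * (-1) + (1 - w) * 0
= 0.13 * (-1)
= -0.1300

-0.1300


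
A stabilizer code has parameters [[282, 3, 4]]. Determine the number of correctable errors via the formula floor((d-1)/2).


Code parameters: [[282, 3, 4]], distance d = 4.
Number of correctable errors = floor((d-1)/2)
= floor((4 - 1)/2)
= floor(3/2)
= 1

1


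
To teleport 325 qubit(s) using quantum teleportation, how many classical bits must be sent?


Quantum teleportation requires 2 classical bits per qubit teleported.
325 qubit(s) -> 2 * 325 = 650 classical bits

650


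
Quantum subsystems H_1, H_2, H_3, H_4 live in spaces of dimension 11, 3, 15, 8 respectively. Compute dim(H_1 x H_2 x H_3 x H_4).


dim(H_1 x H_2 x H_3 x H_4) = 11 * 3 * 15 * 8
= 33 * 15 * 8
= 495 * 8
= 3960

3960


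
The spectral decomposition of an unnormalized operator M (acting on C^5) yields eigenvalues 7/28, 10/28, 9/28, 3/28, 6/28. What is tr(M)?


tr(M) = sum of eigenvalues
= 7/28 + 10/28 + 9/28 + 3/28 + 6/28
= 35/28
= 1.2500

1.2500


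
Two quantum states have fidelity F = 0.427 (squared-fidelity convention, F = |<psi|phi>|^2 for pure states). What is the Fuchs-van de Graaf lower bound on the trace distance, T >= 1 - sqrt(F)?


Fuchs-van de Graaf (squared-fidelity convention): 1 - sqrt(F) <= T <= sqrt(1 - F).
Lower bound: T >= 1 - sqrt(F)
sqrt(F) = sqrt(0.427) = 0.6535
T >= 1 - 0.6535
T >= 0.3465

0.3465


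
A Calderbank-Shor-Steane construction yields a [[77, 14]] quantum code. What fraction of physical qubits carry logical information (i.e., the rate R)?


Code rate R = k/n
= 14/77
= 0.1818

0.1818


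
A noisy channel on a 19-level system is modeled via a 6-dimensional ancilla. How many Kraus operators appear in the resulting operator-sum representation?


Tracing out the environment in an orthonormal basis {|i>_E} gives Kraus operators K_i = <i|_E U |0>_E.
Number of Kraus operators = dim(H_env) = d_env
= 6

6


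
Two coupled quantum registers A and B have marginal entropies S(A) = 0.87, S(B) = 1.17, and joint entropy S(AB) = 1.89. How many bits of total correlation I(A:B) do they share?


I(A:B) = S(A) + S(B) - S(AB)
= 0.87 + 1.17 - 1.89
= 0.1500

0.1500


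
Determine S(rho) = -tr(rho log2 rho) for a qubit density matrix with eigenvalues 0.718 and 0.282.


S = -p*log2(p) - (1-p)*log2(1-p)
p = 0.7180, 1-p = 0.2820
= -0.7180 * log2(0.7180) - 0.2820 * log2(0.2820)
= -(-0.3432) - (-0.5150)
= 0.8582

0.8582


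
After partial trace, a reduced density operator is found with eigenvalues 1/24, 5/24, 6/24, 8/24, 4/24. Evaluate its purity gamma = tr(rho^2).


tr(rho^2) = sum of eigenvalues squared
= (1/24)^2 + (5/24)^2 + (6/24)^2 + (8/24)^2 + (4/24)^2
= (1 + 25 + 36 + 64 + 16) / 576
= 142/576
= 0.2465

0.2465


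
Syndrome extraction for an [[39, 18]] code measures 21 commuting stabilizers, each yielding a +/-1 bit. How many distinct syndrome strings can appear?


Each stabilizer generator gives a binary (+1 or -1) measurement outcome.
With 21 independent generators:
Total syndromes = 2^21
= 2097152

2097152


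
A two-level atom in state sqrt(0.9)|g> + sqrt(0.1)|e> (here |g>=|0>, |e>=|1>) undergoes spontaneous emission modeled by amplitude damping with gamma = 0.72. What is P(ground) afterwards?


For amplitude damping with parameter gamma on state sqrt(a)|0> + sqrt(b)|1>:
alpha^2 = 0.9, beta^2 = 0.1
P(|0>) = alpha^2 + gamma * beta^2
= 0.9 + 0.72 * 0.1
= 0.9 + 0.0720
= 0.9720

0.9720


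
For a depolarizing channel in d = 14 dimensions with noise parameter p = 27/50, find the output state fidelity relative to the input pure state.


F = (1-p) + p/d
= (1 - 0.5400) + 0.5400/14
= 0.4600 + 0.0386
= 0.4986

0.4986


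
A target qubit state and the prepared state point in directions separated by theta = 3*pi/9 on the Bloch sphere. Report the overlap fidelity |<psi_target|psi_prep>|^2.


For states separated by angle theta on Bloch sphere:
F = cos^2(theta/2)
theta = 3*pi/9 = 1.0472
theta/2 = 0.5236
cos(theta/2) = 0.8660
F = 0.7500

0.7500


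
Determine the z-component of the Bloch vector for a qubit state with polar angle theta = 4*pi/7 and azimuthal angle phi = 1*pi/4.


theta = 1.7952, phi = 0.7854
r_z = cos(theta) = -0.2225

-0.2225


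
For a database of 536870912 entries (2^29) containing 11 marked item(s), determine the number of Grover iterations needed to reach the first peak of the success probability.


After j Grover iterations the success probability is P(j) = sin^2((2j+1)*theta), where sin(theta) = sqrt(k/N).
N = 2^29 = 536870912, k = 11
sin(theta) = sqrt(k/N) = 0.0001431401294
theta = arcsin(sqrt(k/N)) = 0.0001431401299 rad
P(j) reaches its first maximum when (2j+1)*theta is as close as possible to pi/2, i.e. j = round(pi/(4*theta) - 1/2).
pi/(4*theta) - 1/2 = 5486.4181
(For comparison, the common estimate pi/4 * sqrt(N/k) = 5486.9181; the exact maximiser is used here.)
Optimal iterations = 5486

5486


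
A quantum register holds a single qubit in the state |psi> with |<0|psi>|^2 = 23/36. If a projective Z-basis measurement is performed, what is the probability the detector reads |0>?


|alpha|^2 = 23/36 = 0.6389
|beta|^2 = 1 - 23/36 = 13/36 = 0.3611
P(|0>) = |alpha|^2 = 0.6389

0.6389


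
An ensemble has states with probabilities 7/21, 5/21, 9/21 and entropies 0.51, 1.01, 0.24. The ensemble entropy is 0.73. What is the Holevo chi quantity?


chi = S(rho) - sum_i p_i * S(rho_i)
Weighted entropy = 7/21 * 0.51 + 5/21 * 1.01 + 9/21 * 0.24
= 0.5133
chi = 0.73 - 0.5133
= 0.2167

0.2167


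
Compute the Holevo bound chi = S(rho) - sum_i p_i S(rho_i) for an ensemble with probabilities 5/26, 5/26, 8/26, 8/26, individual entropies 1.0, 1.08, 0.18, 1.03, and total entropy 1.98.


chi = S(rho) - sum_i p_i * S(rho_i)
Weighted entropy = 5/26 * 1.0 + 5/26 * 1.08 + 8/26 * 0.18 + 8/26 * 1.03
= 0.7723
chi = 1.98 - 0.7723
= 1.2077

1.2077


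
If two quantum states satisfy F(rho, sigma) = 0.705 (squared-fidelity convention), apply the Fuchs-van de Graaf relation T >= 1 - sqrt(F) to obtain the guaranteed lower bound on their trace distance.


Fuchs-van de Graaf (squared-fidelity convention): 1 - sqrt(F) <= T <= sqrt(1 - F).
Lower bound: T >= 1 - sqrt(F)
sqrt(F) = sqrt(0.705) = 0.8396
T >= 1 - 0.8396
T >= 0.1604

0.1604


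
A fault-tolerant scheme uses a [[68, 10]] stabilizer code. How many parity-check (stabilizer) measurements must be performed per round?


For an [[n,k]] stabilizer code:
Number of stabilizer generators = n - k
= 68 - 10
= 58

58


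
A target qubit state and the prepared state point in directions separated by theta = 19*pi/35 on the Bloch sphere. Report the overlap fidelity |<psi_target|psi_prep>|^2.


For states separated by angle theta on Bloch sphere:
F = cos^2(theta/2)
theta = 19*pi/35 = 1.7054
theta/2 = 0.8527
cos(theta/2) = 0.6579
F = 0.4329

0.4329


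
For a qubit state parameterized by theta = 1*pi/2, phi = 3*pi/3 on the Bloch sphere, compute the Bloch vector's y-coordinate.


theta = 1.5708, phi = 3.1416
r_y = sin(theta)*sin(phi) = 1.0000 * 0.0000
r_y = 0.0000

0.0000


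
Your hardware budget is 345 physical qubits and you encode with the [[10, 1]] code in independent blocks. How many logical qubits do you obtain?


Each code block uses 10 physical qubits for 1 logical qubit(s).
Number of complete blocks = floor(345 / 10) = 34
Logical qubits = 34 * 1
= 34

34


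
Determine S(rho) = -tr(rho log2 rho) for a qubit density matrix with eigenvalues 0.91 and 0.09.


S = -p*log2(p) - (1-p)*log2(1-p)
p = 0.9100, 1-p = 0.0900
= -0.9100 * log2(0.9100) - 0.0900 * log2(0.0900)
= -(-0.1238) - (-0.3127)
= 0.4365

0.4365


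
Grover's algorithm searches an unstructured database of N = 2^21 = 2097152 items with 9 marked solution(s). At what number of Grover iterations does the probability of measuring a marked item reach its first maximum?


After j Grover iterations the success probability is P(j) = sin^2((2j+1)*theta), where sin(theta) = sqrt(k/N).
N = 2^21 = 2097152, k = 9
sin(theta) = sqrt(k/N) = 0.002071601898
theta = arcsin(sqrt(k/N)) = 0.00207160338 rad
P(j) reaches its first maximum when (2j+1)*theta is as close as possible to pi/2, i.e. j = round(pi/(4*theta) - 1/2).
pi/(4*theta) - 1/2 = 378.6257
(For comparison, the common estimate pi/4 * sqrt(N/k) = 379.1260; the exact maximiser is used here.)
Optimal iterations = 379

379


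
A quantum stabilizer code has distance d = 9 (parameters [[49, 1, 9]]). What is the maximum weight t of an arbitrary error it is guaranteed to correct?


Code parameters: [[49, 1, 9]], distance d = 9.
Number of correctable errors = floor((d-1)/2)
= floor((9 - 1)/2)
= floor(8/2)
= 4

4


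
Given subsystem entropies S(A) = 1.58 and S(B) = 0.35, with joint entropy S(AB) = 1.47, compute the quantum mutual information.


I(A:B) = S(A) + S(B) - S(AB)
= 1.58 + 0.35 - 1.47
= 0.4600

0.4600


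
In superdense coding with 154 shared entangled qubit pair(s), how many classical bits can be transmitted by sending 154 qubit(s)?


Superdense coding allows 2 classical bits per shared entangled pair.
154 pair(s) -> 2 * 154 = 308 classical bits

308


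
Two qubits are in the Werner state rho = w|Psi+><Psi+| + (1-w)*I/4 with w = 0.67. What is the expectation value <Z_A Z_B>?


|Psi+> = (|01> + |10>)/sqrt(2)
For the pure Bell state, <Z_A Z_B> = -1 (Bell-state Pauli correlator).
The maximally-mixed part I/4 has tr(I/4 * P tensor P) = 0 for any traceless Pauli P.
So <Z_A Z_B>_rho = w * (-1) + (1 - w) * 0
= 0.67 * (-1)
= -0.6700

-0.6700


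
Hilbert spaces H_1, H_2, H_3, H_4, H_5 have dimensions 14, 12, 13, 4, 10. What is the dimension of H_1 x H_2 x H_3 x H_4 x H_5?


dim(H_1 x H_2 x H_3 x H_4 x H_5) = 14 * 12 * 13 * 4 * 10
= 168 * 13 * 4 * 10
= 2184 * 4 * 10
= 8736 * 10
= 87360

87360


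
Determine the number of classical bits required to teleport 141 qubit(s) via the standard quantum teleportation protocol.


Quantum teleportation requires 2 classical bits per qubit teleported.
141 qubit(s) -> 2 * 141 = 282 classical bits

282


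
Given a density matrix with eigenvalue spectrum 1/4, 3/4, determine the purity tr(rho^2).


tr(rho^2) = sum of eigenvalues squared
= (1/4)^2 + (3/4)^2
= (1 + 9) / 16
= 10/16
= 0.6250

0.6250


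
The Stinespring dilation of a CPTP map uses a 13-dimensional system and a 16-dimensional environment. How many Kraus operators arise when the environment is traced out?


Tracing out the environment in an orthonormal basis {|i>_E} gives Kraus operators K_i = <i|_E U |0>_E.
Number of Kraus operators = dim(H_env) = d_env
= 16

16


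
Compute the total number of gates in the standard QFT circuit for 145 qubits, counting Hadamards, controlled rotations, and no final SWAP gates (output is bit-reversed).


Hadamard gates: 145
Controlled rotations: n*(n-1)/2 = 145*144/2 = 10440
SWAP gates: 0 (omitted)
Total = 145 + 10440
= 10585

10585


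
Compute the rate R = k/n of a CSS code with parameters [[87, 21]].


Code rate R = k/n
= 21/87
= 0.2414

0.2414


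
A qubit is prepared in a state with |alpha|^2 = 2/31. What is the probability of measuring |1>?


|alpha|^2 = 2/31 = 0.0645
|beta|^2 = 1 - 2/31 = 29/31 = 0.9355
P(|1>) = |beta|^2 = 0.9355

0.9355


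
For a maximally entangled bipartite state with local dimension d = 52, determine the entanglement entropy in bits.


For a maximally entangled state in d x d:
S = log2(d) = log2(52)
= 5.7004

5.7004


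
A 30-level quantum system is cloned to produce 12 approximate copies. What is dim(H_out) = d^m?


Output space = H^(tensor 12) where dim(H) = 30
dim = 30^12
= 900 (after 2 factors)
= 27000 (after 3 factors)
= 810000 (after 4 factors)
= 24300000 (after 5 factors)
= 729000000 (after 6 factors)
= 21870000000 (after 7 factors)
= 656100000000 (after 8 factors)
= 19683000000000 (after 9 factors)
= 590490000000000 (after 10 factors)
= 17714700000000000 (after 11 factors)
= 531441000000000000 (after 12 factors)
= 531441000000000000

531441000000000000


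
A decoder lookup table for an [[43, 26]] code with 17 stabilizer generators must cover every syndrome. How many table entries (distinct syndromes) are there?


Each stabilizer generator gives a binary (+1 or -1) measurement outcome.
With 17 independent generators:
Total syndromes = 2^17
= 131072

131072


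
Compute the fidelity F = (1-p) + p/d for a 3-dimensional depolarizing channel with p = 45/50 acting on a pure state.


F = (1-p) + p/d
= (1 - 0.9000) + 0.9000/3
= 0.1000 + 0.3000
= 0.4000

0.4000


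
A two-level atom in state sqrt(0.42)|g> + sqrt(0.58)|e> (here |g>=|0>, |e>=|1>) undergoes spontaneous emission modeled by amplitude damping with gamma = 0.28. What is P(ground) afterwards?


For amplitude damping with parameter gamma on state sqrt(a)|0> + sqrt(b)|1>:
alpha^2 = 0.42, beta^2 = 0.58
P(|0>) = alpha^2 + gamma * beta^2
= 0.42 + 0.28 * 0.58
= 0.42 + 0.1624
= 0.5824

0.5824


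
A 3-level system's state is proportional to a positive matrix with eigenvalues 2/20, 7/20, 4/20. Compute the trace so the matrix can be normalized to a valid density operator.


tr(M) = sum of eigenvalues
= 2/20 + 7/20 + 4/20
= 13/20
= 0.6500

0.6500


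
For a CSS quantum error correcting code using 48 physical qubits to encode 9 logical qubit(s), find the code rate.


Code rate R = k/n
= 9/48
= 0.1875

0.1875


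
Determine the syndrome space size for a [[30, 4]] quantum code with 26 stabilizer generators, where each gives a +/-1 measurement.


Each stabilizer generator gives a binary (+1 or -1) measurement outcome.
With 26 independent generators:
Total syndromes = 2^26
= 67108864

67108864


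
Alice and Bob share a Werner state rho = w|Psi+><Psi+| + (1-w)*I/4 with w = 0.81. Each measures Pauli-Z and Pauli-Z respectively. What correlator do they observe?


|Psi+> = (|01> + |10>)/sqrt(2)
For the pure Bell state, <Z_A Z_B> = -1 (Bell-state Pauli correlator).
The maximally-mixed part I/4 has tr(I/4 * P tensor P) = 0 for any traceless Pauli P.
So <Z_A Z_B>_rho = w * (-1) + (1 - w) * 0
= 0.81 * (-1)
= -0.8100

-0.8100


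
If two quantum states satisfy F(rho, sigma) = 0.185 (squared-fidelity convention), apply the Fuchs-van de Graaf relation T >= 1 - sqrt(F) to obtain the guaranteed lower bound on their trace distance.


Fuchs-van de Graaf (squared-fidelity convention): 1 - sqrt(F) <= T <= sqrt(1 - F).
Lower bound: T >= 1 - sqrt(F)
sqrt(F) = sqrt(0.185) = 0.4301
T >= 1 - 0.4301
T >= 0.5699

0.5699


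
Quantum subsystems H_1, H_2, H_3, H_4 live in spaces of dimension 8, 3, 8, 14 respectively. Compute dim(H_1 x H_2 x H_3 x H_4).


dim(H_1 x H_2 x H_3 x H_4) = 8 * 3 * 8 * 14
= 24 * 8 * 14
= 192 * 14
= 2688

2688


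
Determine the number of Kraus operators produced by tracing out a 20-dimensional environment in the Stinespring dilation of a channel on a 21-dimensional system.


Tracing out the environment in an orthonormal basis {|i>_E} gives Kraus operators K_i = <i|_E U |0>_E.
Number of Kraus operators = dim(H_env) = d_env
= 20

20


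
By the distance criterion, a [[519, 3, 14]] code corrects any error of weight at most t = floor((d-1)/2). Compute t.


Code parameters: [[519, 3, 14]], distance d = 14.
Number of correctable errors = floor((d-1)/2)
= floor((14 - 1)/2)
= floor(13/2)
= 6

6


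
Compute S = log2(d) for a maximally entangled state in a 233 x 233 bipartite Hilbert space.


For a maximally entangled state in d x d:
S = log2(d) = log2(233)
= 7.8642

7.8642


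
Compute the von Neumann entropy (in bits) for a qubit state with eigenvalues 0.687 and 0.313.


S = -p*log2(p) - (1-p)*log2(1-p)
p = 0.6870, 1-p = 0.3130
= -0.6870 * log2(0.6870) - 0.3130 * log2(0.3130)
= -(-0.3721) - (-0.5245)
= 0.8966

0.8966


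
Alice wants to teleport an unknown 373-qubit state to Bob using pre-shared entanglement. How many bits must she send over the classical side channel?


Quantum teleportation requires 2 classical bits per qubit teleported.
373 qubit(s) -> 2 * 373 = 746 classical bits

746


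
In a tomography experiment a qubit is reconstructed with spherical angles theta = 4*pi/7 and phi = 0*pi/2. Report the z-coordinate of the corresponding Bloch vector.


theta = 1.7952, phi = 0.0000
r_z = cos(theta) = -0.2225

-0.2225


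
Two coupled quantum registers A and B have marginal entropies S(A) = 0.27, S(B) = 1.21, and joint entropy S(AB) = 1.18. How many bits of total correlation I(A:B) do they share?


I(A:B) = S(A) + S(B) - S(AB)
= 0.27 + 1.21 - 1.18
= 0.3000

0.3000


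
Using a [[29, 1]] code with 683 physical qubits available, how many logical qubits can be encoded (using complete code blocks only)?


Each code block uses 29 physical qubits for 1 logical qubit(s).
Number of complete blocks = floor(683 / 29) = 23
Logical qubits = 23 * 1
= 23

23


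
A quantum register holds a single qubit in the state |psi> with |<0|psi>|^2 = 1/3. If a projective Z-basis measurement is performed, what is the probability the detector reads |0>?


|alpha|^2 = 1/3 = 0.3333
|beta|^2 = 1 - 1/3 = 2/3 = 0.6667
P(|0>) = |alpha|^2 = 0.3333

0.3333


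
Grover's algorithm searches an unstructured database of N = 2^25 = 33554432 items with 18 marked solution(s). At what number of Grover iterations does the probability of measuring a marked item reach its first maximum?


After j Grover iterations the success probability is P(j) = sin^2((2j+1)*theta), where sin(theta) = sqrt(k/N).
N = 2^25 = 33554432, k = 18
sin(theta) = sqrt(k/N) = 0.000732421875
theta = arcsin(sqrt(k/N)) = 0.0007324219405 rad
P(j) reaches its first maximum when (2j+1)*theta is as close as possible to pi/2, i.e. j = round(pi/(4*theta) - 1/2).
pi/(4*theta) - 1/2 = 1071.8302
(For comparison, the common estimate pi/4 * sqrt(N/k) = 1072.3303; the exact maximiser is used here.)
Optimal iterations = 1072

1072


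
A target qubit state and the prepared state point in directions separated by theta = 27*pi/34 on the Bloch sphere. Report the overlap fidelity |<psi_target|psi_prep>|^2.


For states separated by angle theta on Bloch sphere:
F = cos^2(theta/2)
theta = 27*pi/34 = 2.4948
theta/2 = 1.2474
cos(theta/2) = 0.3178
F = 0.1010

0.1010


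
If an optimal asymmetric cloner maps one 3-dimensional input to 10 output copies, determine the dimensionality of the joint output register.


Output space = H^(tensor 10) where dim(H) = 3
dim = 3^10
= 9 (after 2 factors)
= 27 (after 3 factors)
= 81 (after 4 factors)
= 243 (after 5 factors)
= 729 (after 6 factors)
= 2187 (after 7 factors)
= 6561 (after 8 factors)
= 19683 (after 9 factors)
= 59049 (after 10 factors)
= 59049

59049


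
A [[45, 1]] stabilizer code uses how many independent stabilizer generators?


For an [[n,k]] stabilizer code:
Number of stabilizer generators = n - k
= 45 - 1
= 44

44


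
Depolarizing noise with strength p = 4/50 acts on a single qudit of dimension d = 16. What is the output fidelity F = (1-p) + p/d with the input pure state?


F = (1-p) + p/d
= (1 - 0.0800) + 0.0800/16
= 0.9200 + 0.0050
= 0.9250

0.9250


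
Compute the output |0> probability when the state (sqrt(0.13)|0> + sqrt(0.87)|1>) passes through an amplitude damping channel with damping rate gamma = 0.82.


For amplitude damping with parameter gamma on state sqrt(a)|0> + sqrt(b)|1>:
alpha^2 = 0.13, beta^2 = 0.87
P(|0>) = alpha^2 + gamma * beta^2
= 0.13 + 0.82 * 0.87
= 0.13 + 0.7134
= 0.8434

0.8434


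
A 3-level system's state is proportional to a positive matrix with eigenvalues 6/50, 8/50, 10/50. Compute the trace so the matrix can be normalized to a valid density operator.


tr(M) = sum of eigenvalues
= 6/50 + 8/50 + 10/50
= 24/50
= 0.4800

0.4800


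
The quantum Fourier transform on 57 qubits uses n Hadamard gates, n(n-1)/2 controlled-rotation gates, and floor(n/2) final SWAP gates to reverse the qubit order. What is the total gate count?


Hadamard gates: 57
Controlled rotations: n*(n-1)/2 = 57*56/2 = 1596
SWAP gates: floor(n/2) = floor(57/2) = 28
Total = 57 + 1596 + 28
= 1681

1681


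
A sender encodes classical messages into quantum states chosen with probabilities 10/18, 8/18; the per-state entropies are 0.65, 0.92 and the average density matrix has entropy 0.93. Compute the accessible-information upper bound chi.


chi = S(rho) - sum_i p_i * S(rho_i)
Weighted entropy = 10/18 * 0.65 + 8/18 * 0.92
= 0.7700
chi = 0.93 - 0.7700
= 0.1600

0.1600


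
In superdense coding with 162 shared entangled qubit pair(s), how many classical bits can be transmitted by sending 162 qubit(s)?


Superdense coding allows 2 classical bits per shared entangled pair.
162 pair(s) -> 2 * 162 = 324 classical bits

324


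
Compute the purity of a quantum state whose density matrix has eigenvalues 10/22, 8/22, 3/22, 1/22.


tr(rho^2) = sum of eigenvalues squared
= (10/22)^2 + (8/22)^2 + (3/22)^2 + (1/22)^2
= (100 + 64 + 9 + 1) / 484
= 174/484
= 0.3595

0.3595


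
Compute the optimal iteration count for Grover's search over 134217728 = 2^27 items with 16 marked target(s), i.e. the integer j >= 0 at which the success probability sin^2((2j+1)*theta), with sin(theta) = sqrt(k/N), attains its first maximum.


After j Grover iterations the success probability is P(j) = sin^2((2j+1)*theta), where sin(theta) = sqrt(k/N).
N = 2^27 = 134217728, k = 16
sin(theta) = sqrt(k/N) = 0.000345266983
theta = arcsin(sqrt(k/N)) = 0.0003452669899 rad
P(j) reaches its first maximum when (2j+1)*theta is as close as possible to pi/2, i.e. j = round(pi/(4*theta) - 1/2).
pi/(4*theta) - 1/2 = 2274.2560
(For comparison, the common estimate pi/4 * sqrt(N/k) = 2274.7561; the exact maximiser is used here.)
Optimal iterations = 2274

2274


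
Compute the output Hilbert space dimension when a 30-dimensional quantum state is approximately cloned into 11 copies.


Output space = H^(tensor 11) where dim(H) = 30
dim = 30^11
= 900 (after 2 factors)
= 27000 (after 3 factors)
= 810000 (after 4 factors)
= 24300000 (after 5 factors)
= 729000000 (after 6 factors)
= 21870000000 (after 7 factors)
= 656100000000 (after 8 factors)
= 19683000000000 (after 9 factors)
= 590490000000000 (after 10 factors)
= 17714700000000000 (after 11 factors)
= 17714700000000000

17714700000000000


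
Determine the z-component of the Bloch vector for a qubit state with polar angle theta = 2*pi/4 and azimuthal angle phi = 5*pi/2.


theta = 1.5708, phi = 7.8540
r_z = cos(theta) = 0.0000

0.0000


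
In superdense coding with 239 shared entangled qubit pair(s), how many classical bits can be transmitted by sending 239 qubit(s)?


Superdense coding allows 2 classical bits per shared entangled pair.
239 pair(s) -> 2 * 239 = 478 classical bits

478


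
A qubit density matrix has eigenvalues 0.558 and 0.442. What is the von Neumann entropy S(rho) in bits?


S = -p*log2(p) - (1-p)*log2(1-p)
p = 0.5580, 1-p = 0.4420
= -0.5580 * log2(0.5580) - 0.4420 * log2(0.4420)
= -(-0.4696) - (-0.5206)
= 0.9903

0.9903


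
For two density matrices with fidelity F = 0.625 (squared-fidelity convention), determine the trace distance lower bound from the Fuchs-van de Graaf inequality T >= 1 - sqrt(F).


Fuchs-van de Graaf (squared-fidelity convention): 1 - sqrt(F) <= T <= sqrt(1 - F).
Lower bound: T >= 1 - sqrt(F)
sqrt(F) = sqrt(0.625) = 0.7906
T >= 1 - 0.7906
T >= 0.2094

0.2094


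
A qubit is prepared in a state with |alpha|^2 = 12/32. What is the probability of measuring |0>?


|alpha|^2 = 12/32 = 0.3750
|beta|^2 = 1 - 12/32 = 20/32 = 0.6250
P(|0>) = |alpha|^2 = 0.3750

0.3750


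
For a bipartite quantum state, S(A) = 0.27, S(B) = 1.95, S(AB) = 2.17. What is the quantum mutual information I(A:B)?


I(A:B) = S(A) + S(B) - S(AB)
= 0.27 + 1.95 - 2.17
= 0.0500

0.0500


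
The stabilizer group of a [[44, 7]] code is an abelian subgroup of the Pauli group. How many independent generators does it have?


For an [[n,k]] stabilizer code:
Number of stabilizer generators = n - k
= 44 - 7
= 37

37


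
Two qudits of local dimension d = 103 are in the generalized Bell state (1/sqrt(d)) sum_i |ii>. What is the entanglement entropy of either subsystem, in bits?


For a maximally entangled state in d x d:
S = log2(d) = log2(103)
= 6.6865

6.6865
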